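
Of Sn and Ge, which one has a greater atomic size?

Moving right in a period, electrons are added to the same shell under a stronger nuclear pull, so atoms get smaller; moving down, a new shell is opened and atoms get larger.
All are in group 14, so atomic radius increases down the group.
So Sn has the greater atomic size (Sn > Ge).

Sn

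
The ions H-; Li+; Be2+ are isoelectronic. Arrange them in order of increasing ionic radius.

All of these have 2 electrons, so size is governed by nuclear charge alone: the more protons, the stronger the pull on the same electron cloud, and the smaller the ion.
Nuclear charges: Be2+ (Z=4), Li+ (Z=3), H- (Z=1).
Smallest to largest: Be2+ < Li+ < H-.

Be2+ < Li+ < H-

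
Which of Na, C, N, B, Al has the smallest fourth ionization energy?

C

IE_4 is the cost of taking one more electron from the +3 cation: Na³⁺ is already 2 electrons into the core; C³⁺ still has 1 valence electron; N³⁺ still has 2 valence electrons; B³⁺ is the bare [He] core; Al³⁺ is the bare [Ne] core.
Breaking into a closed-shell core is much more expensive than removing a leftover valence electron — Na, Al and B have the largest IE_4 here.
Valence configurations: C³⁺ [He]2s¹, N³⁺ [He]2s².
Approximate IE_4 values (kJ/mol): Na 9543, C 6223, N 7475, B 25026, Al 11577.
Overall IE_4 order: C < N < Na < Al < B.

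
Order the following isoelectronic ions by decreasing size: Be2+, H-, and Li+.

H- > Li+ > Be2+

All of these have 2 electrons, so size is governed by nuclear charge alone: the more protons, the stronger the pull on the same electron cloud, and the smaller the ion.
Nuclear charges: Be2+ (Z=4), Li+ (Z=3), H- (Z=1).
Largest to smallest: H- > Li+ > Be2+.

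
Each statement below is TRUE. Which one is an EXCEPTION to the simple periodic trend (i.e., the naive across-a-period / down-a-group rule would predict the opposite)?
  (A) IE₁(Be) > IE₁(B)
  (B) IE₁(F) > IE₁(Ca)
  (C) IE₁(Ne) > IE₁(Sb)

The general trend: IE₁ increases across a period and decreases down a group.
(A) Be (period 2, group 2) vs B (period 2, group 13): the stated order contradicts the simple trend.
(B) F (period 2, group 17) vs Ca (period 4, group 2): the stated order agrees with the simple trend.
(C) Ne (period 2, group 18) vs Sb (period 5, group 15): the stated order agrees with the simple trend.
The exception is (A): removing B's lone 2p electron is easier than breaking Be's filled 2s².

(A)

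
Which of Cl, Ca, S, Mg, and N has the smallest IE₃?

Consider each +2 ion: Cl²⁺ still has 5 valence electrons; Ca²⁺ is the bare [Ar] core; S²⁺ still has 4 valence electrons; Mg²⁺ is the bare [Ne] core; N²⁺ still has 3 valence electrons.
Breaking into a closed-shell core is much more expensive than removing a leftover valence electron — Ca and Mg have the largest IE_3 here.
Valence configurations: Cl²⁺ [Ne]3s²3p³, S²⁺ [Ne]3s²3p², N²⁺ [He]2s²2p¹.
Tabulated IE_3 (kJ/mol): Cl 3822, Ca 4912, S 3357, Mg 7733, N 4578.
Hence IE_3: S < Cl < N < Ca < Mg.

S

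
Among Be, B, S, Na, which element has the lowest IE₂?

Be

IE_2 is the cost of taking one more electron from the +1 cation: Be⁺ still has 1 valence electron; B⁺ still has 2 valence electrons; S⁺ still has 5 valence electrons; Na⁺ is the bare [Ne] core.
Core electrons are held far more tightly than valence electrons, so Na tops the IE_2 order.
Valence configurations: Be⁺ [He]2s¹, B⁺ [He]2s², S⁺ [Ne]3s²3p³.
Tabulated IE_2 (kJ/mol): Be 1757, B 2427, S 2252, Na 4562.
Hence IE_2: Be < S < B < Na.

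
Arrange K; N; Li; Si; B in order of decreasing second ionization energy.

IE_2 is the cost of taking one more electron from the +1 cation: K⁺ is the bare [Ar] core; N⁺ still has 4 valence electrons; Li⁺ is the bare [He] core; Si⁺ still has 3 valence electrons; B⁺ still has 2 valence electrons.
Breaking into a closed-shell core is much more expensive than removing a leftover valence electron — K and Li have the largest IE_2 here.
Valence configurations: N⁺ [He]2s²2p², Si⁺ [Ne]3s²3p¹, B⁺ [He]2s².
The numbers (kJ/mol): K 3052, N 2856, Li 7298, Si 1577, B 2427.
Overall IE_2 order: Si < B < N < K < Li.

Li, K, N, B, Si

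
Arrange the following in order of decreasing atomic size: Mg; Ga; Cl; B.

Mg, Ga, Cl, B

B is in period 2, group 13; Mg is in period 3, group 2; Cl is in period 3, group 17; Ga is in period 4, group 13.
Atomic radius shrinks across a period as nuclear charge pulls the same shell inward, and grows down a group as new shells are added.
Neither a single period nor a single group — weigh both effects.
Cl > B: the two effects oppose for this pair; the down-group effect wins (99 vs 85 pm).
Ga > Cl: both effects reinforce here, so Ga is clearly the larger of the two.
Mg > Ga: the two effects oppose for this pair; the across-period effect wins (139 vs 124 pm).
Approximate values (pm): B 85, Mg 139, Cl 99, Ga 124.
So from largest to smallest: Mg > Ga > Cl > B.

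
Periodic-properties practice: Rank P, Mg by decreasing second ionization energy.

P, Mg

Consider each +1 ion: P⁺ still has 4 valence electrons; Mg⁺ still has 1 valence electron.
All are still removing valence electrons, so compare the +1 ions as you would atoms: IE_2 generally rises across a period (higher Z_eff) and falls down a group (larger shell), subject to the usual subshell exceptions.
Valence configurations: P⁺ [Ne]3s²3p², Mg⁺ [Ne]3s¹.
Tabulated IE_2 (kJ/mol): P 1907, Mg 1451.
Hence IE_2: Mg < P.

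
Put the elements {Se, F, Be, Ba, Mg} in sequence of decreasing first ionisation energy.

Be is in period 2, group 2; F is in period 2, group 17; Mg is in period 3, group 2; Se is in period 4, group 16; Ba is in period 6, group 2.
IE₁ increases left→right with effective nuclear charge and decreases top→bottom as the valence shell moves farther out.
Neither a single period nor a single group — weigh both effects.
Mg > Ba: they share group 2; the group trend gives Mg the larger value.
Be > Mg: Be sits above Mg in group 2, so the down-group effect alone puts Be higher.
Se > Be: period and group pull opposite ways; the across-period shift dominates (941 vs 900 kJ/mol).
F > Se: relative to Se, both the across-period and down-group shifts push F's first ionization energy up.
Approximate values (kJ/mol): Be 900, F 1681, Mg 738, Se 941, Ba 503.
So from highest to lowest: F > Se > Be > Mg > Ba.

F > Se > Be > Mg > Ba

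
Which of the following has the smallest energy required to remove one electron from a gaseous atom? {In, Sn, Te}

In is in period 5, group 13; Sn is in period 5, group 14; Te is in period 5, group 16.
IE₁ increases left→right with effective nuclear charge and decreases top→bottom as the valence shell moves farther out.
All lie in period 5, so first ionization energy increases left to right.
The smallest energy required to remove one electron from a gaseous atom among these belongs to In.

In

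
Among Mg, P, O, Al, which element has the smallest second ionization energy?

Mg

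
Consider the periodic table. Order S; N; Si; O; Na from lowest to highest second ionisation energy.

Consider each +1 ion: S⁺ still has 5 valence electrons; N⁺ still has 4 valence electrons; Si⁺ still has 3 valence electrons; O⁺ still has 5 valence electrons; Na⁺ is the bare [Ne] core.
Pulling an electron out of a noble-gas core costs far more than removing a remaining valence electron, so Na sits at the high end of IE_2.
Valence configurations: S⁺ [Ne]3s²3p³, N⁺ [He]2s²2p², Si⁺ [Ne]3s²3p¹, O⁺ [He]2s²2p³.
The numbers (kJ/mol): S 2252, N 2856, Si 1577, O 3388, Na 4562.
Putting it together, IE_2: Si < S < N < O < Na.

Si < S < N < O < Na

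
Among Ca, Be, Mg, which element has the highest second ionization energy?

Be

After 1 electron has been removed, what remains? Ca⁺ still has 1 valence electron; Be⁺ still has 1 valence electron; Mg⁺ still has 1 valence electron.
All are still removing valence electrons, so compare the +1 ions as you would atoms: IE_2 generally rises across a period (higher Z_eff) and falls down a group (larger shell), subject to the usual subshell exceptions.
Valence configurations: Ca⁺ [Ar]4s¹, Be⁺ [He]2s¹, Mg⁺ [Ne]3s¹.
Approximate IE_2 values (kJ/mol): Ca 1145, Be 1757, Mg 1451.
Overall IE_2 order: Ca < Mg < Be.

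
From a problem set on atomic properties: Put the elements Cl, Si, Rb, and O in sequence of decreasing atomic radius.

O is in period 2, group 16; Si is in period 3, group 14; Cl is in period 3, group 17; Rb is in period 5, group 1.
Across a period the added protons contract the valence shell; down a group each new principal shell makes the atom larger.
These span different periods and groups, so the two trends combine.
Cl > O: the two effects oppose for this pair; the down-group effect wins (99 vs 63 pm).
Si > Cl: Si lies to the left of Cl in period 3, so the across-period effect alone puts Si larger.
Rb > Si: both effects reinforce here, so Rb is clearly the larger of the two.
Tabulated atomic radius (pm): O 63, Si 116, Cl 99, Rb 210.
So from largest to smallest: Rb > Si > Cl > O.

Rb > Si > Cl > O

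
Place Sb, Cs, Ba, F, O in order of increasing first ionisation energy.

O is in period 2, group 16; F is in period 2, group 17; Sb is in period 5, group 15; Cs is in period 6, group 1; Ba is in period 6, group 2.
Removing the outermost electron gets harder across a period and easier down a group.
Here both period and group differ, so the two effects have to be weighed against each other.
Ba > Cs: both are in period 6; the period trend gives Ba the larger value.
Sb > Ba: both effects reinforce here, so Sb is clearly the higher of the two.
O > Sb: relative to Sb, both the across-period and down-group shifts push O's first ionization energy up.
F > O: F lies to the right of O in period 2, so the across-period effect alone puts F higher.
Tabulated first ionization energy (kJ/mol): O 1314, F 1681, Sb 831, Cs 376, Ba 503.
So from lowest to highest: Cs < Ba < Sb < O < F.

Cs < Ba < Sb < O < F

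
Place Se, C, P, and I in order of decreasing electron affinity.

C is in period 2, group 14; P is in period 3, group 15; Se is in period 4, group 16; I is in period 5, group 17.
Electron affinity generally becomes more exothermic across a period toward the halogens and less exothermic down a group.
These sit on a diagonal, where the across-period and down-group effects partly cancel.
C > P: the two effects oppose for this pair; the down-group effect wins (122 vs 72 kJ/mol).
Se > C: period and group pull opposite ways; the across-period shift dominates (195 vs 122 kJ/mol).
I > Se: the two effects oppose for this pair; the across-period effect wins (295 vs 195 kJ/mol).
Tabulated electron affinity (kJ/mol): C 122, P 72, Se 195, I 295.
So from highest to lowest: I > Se > C > P.

I > Se > C > P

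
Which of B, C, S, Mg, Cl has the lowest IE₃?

S

The third ionization energy removes an electron from the +2 ion. For each element: B²⁺ still has 1 valence electron; C²⁺ still has 2 valence electrons; S²⁺ still has 4 valence electrons; Mg²⁺ is the bare [Ne] core; Cl²⁺ still has 5 valence electrons.
Core electrons are held far more tightly than valence electrons, so Mg tops the IE_3 order.
Valence configurations: B²⁺ [He]2s¹, C²⁺ [He]2s², S²⁺ [Ne]3s²3p², Cl²⁺ [Ne]3s²3p³.
Approximate IE_3 values (kJ/mol): B 3660, C 4620, S 3357, Mg 7733, Cl 3822.
Overall IE_3 order: S < B < Cl < C < Mg.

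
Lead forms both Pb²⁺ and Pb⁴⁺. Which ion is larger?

Both ions have Z = 82 protons, but Pb⁴⁺ has lost more electrons, so its remaining electrons feel a larger effective nuclear charge per electron and are pulled in more tightly.
Higher positive charge → smaller ion, so Pb²⁺ > Pb⁴⁺.

Pb²⁺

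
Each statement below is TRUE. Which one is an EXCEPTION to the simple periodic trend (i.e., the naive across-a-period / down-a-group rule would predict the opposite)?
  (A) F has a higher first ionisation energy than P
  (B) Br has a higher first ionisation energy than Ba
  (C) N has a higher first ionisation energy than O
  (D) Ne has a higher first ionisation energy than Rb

(C)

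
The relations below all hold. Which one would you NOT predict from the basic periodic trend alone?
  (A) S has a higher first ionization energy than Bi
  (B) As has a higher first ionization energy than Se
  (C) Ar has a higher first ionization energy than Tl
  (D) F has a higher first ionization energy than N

(B)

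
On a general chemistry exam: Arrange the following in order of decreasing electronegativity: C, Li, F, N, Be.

F > N > C > Be > Li

Li is in period 2, group 1; Be is in period 2, group 2; C is in period 2, group 14; N is in period 2, group 15; F is in period 2, group 17.
Smaller atoms with higher effective nuclear charge are more electronegative.
All lie in period 2, so electronegativity increases left to right.
So from highest to lowest: F > N > C > Be > Li.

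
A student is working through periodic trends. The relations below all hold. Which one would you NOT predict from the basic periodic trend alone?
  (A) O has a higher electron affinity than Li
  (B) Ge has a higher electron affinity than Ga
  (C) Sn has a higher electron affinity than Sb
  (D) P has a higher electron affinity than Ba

(C)

The general trend: electron affinity increases across a period and decreases down a group.
(A) O (period 2, group 16) vs Li (period 2, group 1): the stated order agrees with the simple trend.
(B) Ge (period 4, group 14) vs Ga (period 4, group 13): the stated order agrees with the simple trend.
(C) Sn (period 5, group 14) vs Sb (period 5, group 15): the stated order contradicts the simple trend.
(D) P (period 3, group 15) vs Ba (period 6, group 2): the stated order agrees with the simple trend.
The exception is (C): adding an electron to Sb's half-filled 5p³ is unfavourable, so Sn has the more exothermic EA.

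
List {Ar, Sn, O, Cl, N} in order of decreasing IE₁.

N is in period 2, group 15; O is in period 2, group 16; Cl is in period 3, group 17; Ar is in period 3, group 18; Sn is in period 5, group 14.
Removing the outermost electron gets harder across a period and easier down a group.
These span different periods and groups, so the two trends combine.
Cl > Sn: relative to Sn, both the across-period and down-group shifts push Cl's first ionization energy up.
O > Cl: period and group pull opposite ways; the down-group shift dominates (1314 vs 1251 kJ/mol).
N > O: this pair runs against the simple trend — see the exception note.
Ar > N: the two effects oppose for this pair; the across-period effect wins (1521 vs 1402 kJ/mol).
Note the exception: N has a higher first ionization energy than O, contrary to the simple trend — pairing an electron in O's 2p⁴ costs repulsion energy, so O ionizes more easily than half-filled N (2p³).
Tabulated first ionization energy (kJ/mol): N 1402, O 1314, Cl 1251, Ar 1521, Sn 709.
So from highest to lowest: Ar > N > O > Cl > Sn.

Ar > N > O > Cl > Sn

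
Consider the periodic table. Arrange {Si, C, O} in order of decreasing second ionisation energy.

Consider each +1 ion: Si⁺ still has 3 valence electrons; C⁺ still has 3 valence electrons; O⁺ still has 5 valence electrons.
All are still removing valence electrons, so compare the +1 ions as you would atoms: IE_2 generally rises across a period (higher Z_eff) and falls down a group (larger shell), subject to the usual subshell exceptions.
Valence configurations: Si⁺ [Ne]3s²3p¹, C⁺ [He]2s²2p¹, O⁺ [He]2s²2p³.
Approximate IE_2 values (kJ/mol): Si 1577, C 2353, O 3388.
Putting it together, IE_2: Si < C < O.

O > C > Si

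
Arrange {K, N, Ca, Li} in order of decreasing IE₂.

Li > K > N > Ca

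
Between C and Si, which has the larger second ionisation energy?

C

The second ionization energy removes an electron from the +1 ion. For each element: C⁺ still has 3 valence electrons; Si⁺ still has 3 valence electrons.
All are still removing valence electrons, so compare the +1 ions as you would atoms: IE_2 generally rises across a period (higher Z_eff) and falls down a group (larger shell), subject to the usual subshell exceptions.
Valence configurations: C⁺ [He]2s²2p¹, Si⁺ [Ne]3s²3p¹.
The numbers (kJ/mol): C 2353, Si 1577.
Putting it together, IE_2: Si < C.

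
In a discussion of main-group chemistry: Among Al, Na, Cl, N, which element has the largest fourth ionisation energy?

Al

Consider each +3 ion: Al³⁺ is the bare [Ne] core; Na³⁺ is already 2 electrons into the core; Cl³⁺ still has 4 valence electrons; N³⁺ still has 2 valence electrons.
Breaking into a closed-shell core is much more expensive than removing a leftover valence electron — Na and Al have the largest IE_4 here.
Valence configurations: Cl³⁺ [Ne]3s²3p², N³⁺ [He]2s².
Tabulated IE_4 (kJ/mol): Al 11577, Na 9543, Cl 5159, N 7475.
Putting it together, IE_4: Cl < N < Na < Al.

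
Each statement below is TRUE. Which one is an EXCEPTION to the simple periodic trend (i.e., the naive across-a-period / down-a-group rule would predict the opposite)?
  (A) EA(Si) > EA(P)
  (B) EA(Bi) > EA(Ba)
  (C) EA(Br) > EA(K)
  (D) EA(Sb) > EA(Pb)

The general trend: electron affinity increases across a period and decreases down a group.
(A) Si (period 3, group 14) vs P (period 3, group 15): the stated order contradicts the simple trend.
(B) Bi (period 6, group 15) vs Ba (period 6, group 2): the stated order agrees with the simple trend.
(C) Br (period 4, group 17) vs K (period 4, group 1): the stated order agrees with the simple trend.
(D) Sb (period 5, group 15) vs Pb (period 6, group 14): the stated order agrees with the simple trend.
The exception is (A): adding an electron to P's half-filled 3p³ is unfavourable, so Si (3p²) has the more exothermic EA.

(A)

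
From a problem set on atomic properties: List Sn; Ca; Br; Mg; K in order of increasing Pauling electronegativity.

K, Ca, Mg, Sn, Br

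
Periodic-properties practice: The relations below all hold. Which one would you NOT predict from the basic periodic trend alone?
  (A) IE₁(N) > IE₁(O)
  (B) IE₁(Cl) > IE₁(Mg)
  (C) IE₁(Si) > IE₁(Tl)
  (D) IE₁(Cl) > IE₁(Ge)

The general trend: first ionization energy increases across a period and decreases down a group.
(A) N (period 2, group 15) vs O (period 2, group 16): the stated order contradicts the simple trend.
(B) Cl (period 3, group 17) vs Mg (period 3, group 2): the stated order agrees with the simple trend.
(C) Si (period 3, group 14) vs Tl (period 6, group 13): the stated order agrees with the simple trend.
(D) Cl (period 3, group 17) vs Ge (period 4, group 14): the stated order agrees with the simple trend.
The exception is (A): pairing an electron in O's 2p⁴ costs repulsion energy, so O ionizes more easily than half-filled N (2p³).

(A)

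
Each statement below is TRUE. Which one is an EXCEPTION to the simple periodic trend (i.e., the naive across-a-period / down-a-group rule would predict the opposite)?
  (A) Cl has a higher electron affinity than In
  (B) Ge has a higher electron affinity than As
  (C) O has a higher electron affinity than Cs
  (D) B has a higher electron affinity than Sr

(B)

The general trend: electron affinity increases across a period and decreases down a group.
(A) Cl (period 3, group 17) vs In (period 5, group 13): the stated order agrees with the simple trend.
(B) Ge (period 4, group 14) vs As (period 4, group 15): the stated order contradicts the simple trend.
(C) O (period 2, group 16) vs Cs (period 6, group 1): the stated order agrees with the simple trend.
(D) B (period 2, group 13) vs Sr (period 5, group 2): the stated order agrees with the simple trend.
The exception is (B): adding an electron to As's half-filled 4p³ is unfavourable, so Ge (4p²) has the more exothermic EA.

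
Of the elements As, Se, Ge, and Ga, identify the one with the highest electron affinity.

Se

EA tends to increase across a period and decrease down a group, though the pattern is less regular than for IE or radius.
All lie in period 4; the across-period trend (electron affinity increases left to right) applies, with the exception below.
Note the exception: Ge has a higher electron affinity than As, contrary to the simple trend — adding an electron to As's half-filled 4p³ is unfavourable, so Ge (4p²) has the more exothermic EA.
For reference (kJ/mol): Ga 29, Ge 119, As 78, Se 195.
The highest electron affinity among these belongs to Se.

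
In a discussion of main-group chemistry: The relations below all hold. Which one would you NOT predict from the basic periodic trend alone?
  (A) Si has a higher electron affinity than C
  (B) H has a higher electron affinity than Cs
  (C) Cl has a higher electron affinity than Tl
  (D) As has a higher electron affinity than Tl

The general trend: electron affinity increases across a period and decreases down a group.
(A) Si (period 3, group 14) vs C (period 2, group 14): the stated order contradicts the simple trend.
(B) H (period 1, group 1) vs Cs (period 6, group 1): the stated order agrees with the simple trend.
(C) Cl (period 3, group 17) vs Tl (period 6, group 13): the stated order agrees with the simple trend.
(D) As (period 4, group 15) vs Tl (period 6, group 13): the stated order agrees with the simple trend.
The exception is (A): Si's larger, more diffuse 3p orbitals accept an added electron slightly more readily than C's compact 2p.

(A)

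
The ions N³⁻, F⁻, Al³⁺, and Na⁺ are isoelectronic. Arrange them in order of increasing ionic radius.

All of these have 10 electrons, so size is governed by nuclear charge alone: the more protons, the stronger the pull on the same electron cloud, and the smaller the ion.
Nuclear charges: Al³⁺ (Z=13), Na⁺ (Z=11), F⁻ (Z=9), N³⁻ (Z=7).
Smallest to largest: Al³⁺ < Na⁺ < F⁻ < N³⁻.

Al³⁺ < Na⁺ < F⁻ < N³⁻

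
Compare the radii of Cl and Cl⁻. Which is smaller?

Cl

Forming Cl⁻ adds 1 electron to Cl. More electron–electron repulsion in the same shell, with unchanged nuclear charge, lets the cloud expand.
An anion is larger than its parent atom: Cl⁻ > Cl.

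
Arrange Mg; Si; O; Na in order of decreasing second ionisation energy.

Na, O, Si, Mg

Consider each +1 ion: Mg⁺ still has 1 valence electron; Si⁺ still has 3 valence electrons; O⁺ still has 5 valence electrons; Na⁺ is the bare [Ne] core.
Breaking into a closed-shell core is much more expensive than removing a leftover valence electron — Na has the largest IE_2 here.
Valence configurations: Mg⁺ [Ne]3s¹, Si⁺ [Ne]3s²3p¹, O⁺ [He]2s²2p³.
The numbers (kJ/mol): Mg 1451, Si 1577, O 3388, Na 4562.
So the second ionization energies run Mg < Si < O < Na.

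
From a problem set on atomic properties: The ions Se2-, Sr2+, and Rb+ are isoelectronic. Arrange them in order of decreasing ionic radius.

Se2- > Rb+ > Sr2+

All of these have 36 electrons, so size is governed by nuclear charge alone: the more protons, the stronger the pull on the same electron cloud, and the smaller the ion.
Nuclear charges: Sr2+ (Z=38), Rb+ (Z=37), Se2- (Z=34).
Largest to smallest: Se2- > Rb+ > Sr2+.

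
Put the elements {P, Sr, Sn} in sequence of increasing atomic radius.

P, Sn, Sr

Moving right in a period, electrons are added to the same shell under a stronger nuclear pull, so atoms get smaller; moving down, a new shell is opened and atoms get larger.
Neither a single period nor a single group — weigh both effects.
Sn > P: both effects reinforce here, so Sn is clearly the larger of the two.
Sr > Sn: both are in period 5; the period trend gives Sr the larger value.
Tabulated atomic radius (pm): P 111, Sr 185, Sn 140.
So from smallest to largest: P < Sn < Sr.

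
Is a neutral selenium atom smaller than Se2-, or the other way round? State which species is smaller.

Forming Se2- adds 2 electrons to Se. More electron–electron repulsion in the same shell, with unchanged nuclear charge, lets the cloud expand.
An anion is larger than its parent atom: Se2- > Se.

Se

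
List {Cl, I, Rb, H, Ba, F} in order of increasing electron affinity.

Ba < Rb < H < I < F < Cl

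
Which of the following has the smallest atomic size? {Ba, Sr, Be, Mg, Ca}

Be

Be is in period 2, group 2; Mg is in period 3, group 2; Ca is in period 4, group 2; Sr is in period 5, group 2; Ba is in period 6, group 2.
Radius decreases left→right (rising Z_eff, same n) and increases top→bottom (higher n).
All are in group 2, so atomic radius increases down the group.
The smallest atomic size among these belongs to Be.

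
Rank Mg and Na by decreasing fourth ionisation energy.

Mg > Na

The fourth ionization energy removes an electron from the +3 ion. For each element: Mg³⁺ is already 1 electron into the core; Na³⁺ is already 2 electrons into the core.
All of these are removing an electron from a noble-gas core or deeper; the smaller core (lower principal quantum number) is held far more tightly, and within a period the higher nuclear charge binds the same core more tightly.
Approximate IE_4 values (kJ/mol): Mg 10543, Na 9543.
Overall IE_4 order: Na < Mg.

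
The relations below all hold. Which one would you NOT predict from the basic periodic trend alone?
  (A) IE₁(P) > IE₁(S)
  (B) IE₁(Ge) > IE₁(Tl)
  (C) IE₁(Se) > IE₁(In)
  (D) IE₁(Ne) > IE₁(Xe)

(A)

The general trend: IE₁ increases across a period and decreases down a group.
(A) P (period 3, group 15) vs S (period 3, group 16): the stated order contradicts the simple trend.
(B) Ge (period 4, group 14) vs Tl (period 6, group 13): the stated order agrees with the simple trend.
(C) Se (period 4, group 16) vs In (period 5, group 13): the stated order agrees with the simple trend.
(D) Ne (period 2, group 18) vs Xe (period 5, group 18): the stated order agrees with the simple trend.
The exception is (A): S (3p⁴) ionizes more easily than half-filled P (3p³) because the paired 3p electron in S is pushed out by e⁻–e⁻ repulsion.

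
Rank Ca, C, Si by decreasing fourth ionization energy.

Ca, C, Si

Consider each +3 ion: Ca³⁺ is already 1 electron into the core; C³⁺ still has 1 valence electron; Si³⁺ still has 1 valence electron.
Core electrons are held far more tightly than valence electrons, so Ca tops the IE_4 order.
Valence configurations: C³⁺ [He]2s¹, Si³⁺ [Ne]3s¹.
Tabulated IE_4 (kJ/mol): Ca 6491, C 6223, Si 4356.
Hence IE_4: Si < C < Ca.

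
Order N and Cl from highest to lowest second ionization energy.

N > Cl

The second ionization energy removes an electron from the +1 ion. For each element: N⁺ still has 4 valence electrons; Cl⁺ still has 6 valence electrons.
All are still removing valence electrons, so compare the +1 ions as you would atoms: IE_2 generally rises across a period (higher Z_eff) and falls down a group (larger shell), subject to the usual subshell exceptions.
Valence configurations: N⁺ [He]2s²2p², Cl⁺ [Ne]3s²3p⁴.
Approximate IE_2 values (kJ/mol): N 2856, Cl 2298.
Putting it together, IE_2: Cl < N.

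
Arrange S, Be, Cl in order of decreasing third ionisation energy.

After 2 electrons have been removed, what remains? S²⁺ still has 4 valence electrons; Be²⁺ is the bare [He] core; Cl²⁺ still has 5 valence electrons.
Core electrons are held far more tightly than valence electrons, so Be tops the IE_3 order.
Valence configurations: S²⁺ [Ne]3s²3p², Cl²⁺ [Ne]3s²3p³.
Approximate IE_3 values (kJ/mol): S 3357, Be 14849, Cl 3822.
Putting it together, IE_3: S < Cl < Be.

Be > Cl > S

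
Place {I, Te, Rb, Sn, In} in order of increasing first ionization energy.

Rb is in period 5, group 1; In is in period 5, group 13; Sn is in period 5, group 14; Te is in period 5, group 16; I is in period 5, group 17.
First ionization energy rises across a period (greater Z_eff holds electrons more tightly) and falls down a group (valence electrons are farther from the nucleus).
All lie in period 5, so first ionization energy increases left to right.
So from lowest to highest: Rb < In < Sn < Te < I.

Rb < In < Sn < Te < I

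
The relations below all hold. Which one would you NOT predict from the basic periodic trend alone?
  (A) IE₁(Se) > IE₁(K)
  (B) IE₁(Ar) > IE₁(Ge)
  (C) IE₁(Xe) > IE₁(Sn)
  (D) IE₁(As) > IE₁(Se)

(D)

The general trend: first ionisation energy increases across a period and decreases down a group.
(A) Se (period 4, group 16) vs K (period 4, group 1): the stated order agrees with the simple trend.
(B) Ar (period 3, group 18) vs Ge (period 4, group 14): the stated order agrees with the simple trend.
(C) Xe (period 5, group 18) vs Sn (period 5, group 14): the stated order agrees with the simple trend.
(D) As (period 4, group 15) vs Se (period 4, group 16): the stated order contradicts the simple trend.
The exception is (D): Se (4p⁴) ionizes more easily than half-filled As (4p³).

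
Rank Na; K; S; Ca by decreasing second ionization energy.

Na > K > S > Ca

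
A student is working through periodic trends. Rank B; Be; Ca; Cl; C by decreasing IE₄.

IE_4 is the cost of taking one more electron from the +3 cation: B³⁺ is the bare [He] core; Be³⁺ is already 1 electron into the core; Ca³⁺ is already 1 electron into the core; Cl³⁺ still has 4 valence electrons; C³⁺ still has 1 valence electron.
Breaking into a closed-shell core is much more expensive than removing a leftover valence electron — Ca, Be and B have the largest IE_4 here.
Valence configurations: Cl³⁺ [Ne]3s²3p², C³⁺ [He]2s¹.
Approximate IE_4 values (kJ/mol): B 25026, Be 21007, Ca 6491, Cl 5159, C 6223.
Hence IE_4: Cl < C < Ca < Be < B.

B, Be, Ca, C, Cl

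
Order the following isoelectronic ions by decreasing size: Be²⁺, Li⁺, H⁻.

H⁻ > Li⁺ > Be²⁺

All of these have 2 electrons, so size is governed by nuclear charge alone: the more protons, the stronger the pull on the same electron cloud, and the smaller the ion.
Nuclear charges: Be²⁺ (Z=4), Li⁺ (Z=3), H⁻ (Z=1).
Largest to smallest: H⁻ > Li⁺ > Be²⁺.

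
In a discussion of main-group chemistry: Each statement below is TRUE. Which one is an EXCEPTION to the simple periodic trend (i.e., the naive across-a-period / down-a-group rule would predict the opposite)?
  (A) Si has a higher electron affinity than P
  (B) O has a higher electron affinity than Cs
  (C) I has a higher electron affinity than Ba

(A)

The general trend: electron affinity increases across a period and decreases down a group.
(A) Si (period 3, group 14) vs P (period 3, group 15): the stated order contradicts the simple trend.
(B) O (period 2, group 16) vs Cs (period 6, group 1): the stated order agrees with the simple trend.
(C) I (period 5, group 17) vs Ba (period 6, group 2): the stated order agrees with the simple trend.
The exception is (A): adding an electron to P's half-filled 3p³ is unfavourable, so Si (3p²) has the more exothermic EA.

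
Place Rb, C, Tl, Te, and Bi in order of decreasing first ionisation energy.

C is in period 2, group 14; Rb is in period 5, group 1; Te is in period 5, group 16; Tl is in period 6, group 13; Bi is in period 6, group 15.
IE₁ increases left→right with effective nuclear charge and decreases top→bottom as the valence shell moves farther out.
These span different periods and groups, so the two trends combine.
Tl > Rb: period and group pull opposite ways; the across-period shift dominates (589 vs 403 kJ/mol).
Bi > Tl: Bi lies to the right of Tl in period 6, so the across-period effect alone puts Bi higher.
Te > Bi: relative to Bi, both the across-period and down-group shifts push Te's first ionization energy up.
C > Te: period and group pull opposite ways; the down-group shift dominates (1086 vs 869 kJ/mol).
Tabulated first ionization energy (kJ/mol): C 1086, Rb 403, Te 869, Tl 589, Bi 703.
So from highest to lowest: C > Te > Bi > Tl > Rb.

C > Te > Bi > Tl > Rb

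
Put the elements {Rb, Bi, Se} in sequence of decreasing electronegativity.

EN rises left→right (higher Z_eff, smaller atoms) and falls top→bottom (larger, more shielded atoms).
These span different periods and groups, so the two trends combine.
Bi > Rb: the two effects oppose for this pair; the across-period effect wins (2.02 vs 0.82).
Se > Bi: both effects reinforce here, so Se is clearly the higher of the two.
Approximate values (Pauling): Se 2.55, Rb 0.82, Bi 2.02.
So from highest to lowest: Se > Bi > Rb.

Se, Bi, Rb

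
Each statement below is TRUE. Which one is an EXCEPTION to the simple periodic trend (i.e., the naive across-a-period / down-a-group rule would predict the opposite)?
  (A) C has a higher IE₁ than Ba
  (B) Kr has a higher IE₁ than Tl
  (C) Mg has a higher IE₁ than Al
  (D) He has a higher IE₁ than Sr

(C)

The general trend: IE₁ increases across a period and decreases down a group.
(A) C (period 2, group 14) vs Ba (period 6, group 2): the stated order agrees with the simple trend.
(B) Kr (period 4, group 18) vs Tl (period 6, group 13): the stated order agrees with the simple trend.
(C) Mg (period 3, group 2) vs Al (period 3, group 13): the stated order contradicts the simple trend.
(D) He (period 1, group 18) vs Sr (period 5, group 2): the stated order agrees with the simple trend.
The exception is (C): Al's single 3p electron is easier to remove than one from Mg's filled 3s².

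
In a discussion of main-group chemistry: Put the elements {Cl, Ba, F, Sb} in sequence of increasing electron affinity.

Ba < Sb < F < Cl

Adding an electron releases more energy for atoms nearer the top right (short of the noble gases).
Here both period and group differ, so the two effects have to be weighed against each other.
Sb > Ba: relative to Ba, both the across-period and down-group shifts push Sb's electron affinity up.
F > Sb: relative to Sb, both the across-period and down-group shifts push F's electron affinity up.
Cl > F: this pair runs against the simple trend — see the exception note.
Note the exception: Cl has a higher electron affinity than F, contrary to the simple trend — F's small 2p subshell makes the incoming electron feel strong e⁻–e⁻ repulsion, so Cl actually releases more energy on gaining an electron.
Approximate values (kJ/mol): F 328, Cl 349, Sb 103, Ba 14.
So from lowest to highest: Ba < Sb < F < Cl.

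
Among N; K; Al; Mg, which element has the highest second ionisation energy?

The second ionization energy removes an electron from the +1 ion. For each element: N⁺ still has 4 valence electrons; K⁺ is the bare [Ar] core; Al⁺ still has 2 valence electrons; Mg⁺ still has 1 valence electron.
Core electrons are held far more tightly than valence electrons, so K tops the IE_2 order.
Valence configurations: N⁺ [He]2s²2p², Al⁺ [Ne]3s², Mg⁺ [Ne]3s¹.
Tabulated IE_2 (kJ/mol): N 2856, K 3052, Al 1817, Mg 1451.
So the second ionization energies run Mg < Al < N < K.

K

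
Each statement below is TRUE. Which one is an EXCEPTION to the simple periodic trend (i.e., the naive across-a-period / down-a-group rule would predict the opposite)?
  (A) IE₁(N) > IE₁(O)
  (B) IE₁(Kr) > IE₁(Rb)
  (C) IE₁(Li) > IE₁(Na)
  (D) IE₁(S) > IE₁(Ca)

The general trend: first ionisation energy increases across a period and decreases down a group.
(A) N (period 2, group 15) vs O (period 2, group 16): the stated order contradicts the simple trend.
(B) Kr (period 4, group 18) vs Rb (period 5, group 1): the stated order agrees with the simple trend.
(C) Li (period 2, group 1) vs Na (period 3, group 1): the stated order agrees with the simple trend.
(D) S (period 3, group 16) vs Ca (period 4, group 2): the stated order agrees with the simple trend.
The exception is (A): pairing an electron in O's 2p⁴ costs repulsion energy, so O ionizes more easily than half-filled N (2p³).

(A)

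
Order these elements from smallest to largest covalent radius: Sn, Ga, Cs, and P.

P < Ga < Sn < Cs

P is in period 3, group 15; Ga is in period 4, group 13; Sn is in period 5, group 14; Cs is in period 6, group 1.
Moving right in a period, electrons are added to the same shell under a stronger nuclear pull, so atoms get smaller; moving down, a new shell is opened and atoms get larger.
These span different periods and groups, so the two trends combine.
Ga > P: both effects reinforce here, so Ga is clearly the larger of the two.
Sn > Ga: the two effects oppose for this pair; the down-group effect wins (140 vs 124 pm).
Cs > Sn: relative to Sn, both the across-period and down-group shifts push Cs's atomic radius up.
Tabulated atomic radius (pm): P 111, Ga 124, Sn 140, Cs 232.
So from smallest to largest: P < Ga < Sn < Cs.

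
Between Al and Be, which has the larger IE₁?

Be is in period 2, group 2; Al is in period 3, group 13.
Removing the outermost electron gets harder across a period and easier down a group.
These sit on a diagonal, where the across-period and down-group effects partly cancel.
Be > Al: period and group pull opposite ways; the down-group shift dominates (900 vs 578 kJ/mol).
Approximate values (kJ/mol): Be 900, Al 578.
So Be has the larger IE₁ (Be > Al).

Be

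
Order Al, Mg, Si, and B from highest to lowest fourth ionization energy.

Consider each +3 ion: Al³⁺ is the bare [Ne] core; Mg³⁺ is already 1 electron into the core; Si³⁺ still has 1 valence electron; B³⁺ is the bare [He] core.
Core electrons are held far more tightly than valence electrons, so Mg, Al and B top the IE_4 order.
The numbers (kJ/mol): Al 11577, Mg 10543, Si 4356, B 25026.
Overall IE_4 order: Si < Mg < Al < B.

B > Al > Mg > Si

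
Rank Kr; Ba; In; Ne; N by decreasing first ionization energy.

N is in period 2, group 15; Ne is in period 2, group 18; Kr is in period 4, group 18; In is in period 5, group 13; Ba is in period 6, group 2.
First ionization energy rises across a period (greater Z_eff holds electrons more tightly) and falls down a group (valence electrons are farther from the nucleus).
Neither a single period nor a single group — weigh both effects.
In > Ba: relative to Ba, both the across-period and down-group shifts push In's first ionization energy up.
Kr > In: both effects reinforce here, so Kr is clearly the higher of the two.
N > Kr: period and group pull opposite ways; the down-group shift dominates (1402 vs 1351 kJ/mol).
Ne > N: Ne lies to the right of N in period 2, so the across-period effect alone puts Ne higher.
Approximate values (kJ/mol): N 1402, Ne 2081, Kr 1351, In 558, Ba 503.
So from highest to lowest: Ne > N > Kr > In > Ba.

Ne, N, Kr, In, Ba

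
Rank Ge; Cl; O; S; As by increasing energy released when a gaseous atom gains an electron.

As < Ge < O < S < Cl

O is in period 2, group 16; S is in period 3, group 16; Cl is in period 3, group 17; Ge is in period 4, group 14; As is in period 4, group 15.
Adding an electron releases more energy for atoms nearer the top right (short of the noble gases).
These span different periods and groups, so the two trends combine.
Ge > As: this pair runs against the simple trend — see the exception note.
O > Ge: relative to Ge, both the across-period and down-group shifts push O's electron affinity up.
S > O: this pair runs against the simple trend — see the exception note.
Cl > S: both are in period 3; the period trend gives Cl the larger value.
Note the exception: Ge has a higher electron affinity than As, contrary to the simple trend — adding an electron to As's half-filled 4p³ is unfavourable, so Ge (4p²) has the more exothermic EA.
Note the exception: S has a higher electron affinity than O, contrary to the simple trend — the compact 2p subshell of O repels the added electron more than S's larger 3p does.
For reference (kJ/mol): O 141, S 200, Cl 349, Ge 119, As 78.
So from lowest to highest: As < Ge < O < S < Cl.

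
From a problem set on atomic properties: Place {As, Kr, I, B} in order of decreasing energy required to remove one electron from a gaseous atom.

Kr > I > As > B

B is in period 2, group 13; As is in period 4, group 15; Kr is in period 4, group 18; I is in period 5, group 17.
Removing the outermost electron gets harder across a period and easier down a group.
Here both period and group differ, so the two effects have to be weighed against each other.
As > B: period and group pull opposite ways; the across-period shift dominates (947 vs 801 kJ/mol).
I > As: period and group pull opposite ways; the across-period shift dominates (1008 vs 947 kJ/mol).
Kr > I: both effects reinforce here, so Kr is clearly the higher of the two.
For reference (kJ/mol): B 801, As 947, Kr 1351, I 1008.
So from highest to lowest: Kr > I > As > B.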